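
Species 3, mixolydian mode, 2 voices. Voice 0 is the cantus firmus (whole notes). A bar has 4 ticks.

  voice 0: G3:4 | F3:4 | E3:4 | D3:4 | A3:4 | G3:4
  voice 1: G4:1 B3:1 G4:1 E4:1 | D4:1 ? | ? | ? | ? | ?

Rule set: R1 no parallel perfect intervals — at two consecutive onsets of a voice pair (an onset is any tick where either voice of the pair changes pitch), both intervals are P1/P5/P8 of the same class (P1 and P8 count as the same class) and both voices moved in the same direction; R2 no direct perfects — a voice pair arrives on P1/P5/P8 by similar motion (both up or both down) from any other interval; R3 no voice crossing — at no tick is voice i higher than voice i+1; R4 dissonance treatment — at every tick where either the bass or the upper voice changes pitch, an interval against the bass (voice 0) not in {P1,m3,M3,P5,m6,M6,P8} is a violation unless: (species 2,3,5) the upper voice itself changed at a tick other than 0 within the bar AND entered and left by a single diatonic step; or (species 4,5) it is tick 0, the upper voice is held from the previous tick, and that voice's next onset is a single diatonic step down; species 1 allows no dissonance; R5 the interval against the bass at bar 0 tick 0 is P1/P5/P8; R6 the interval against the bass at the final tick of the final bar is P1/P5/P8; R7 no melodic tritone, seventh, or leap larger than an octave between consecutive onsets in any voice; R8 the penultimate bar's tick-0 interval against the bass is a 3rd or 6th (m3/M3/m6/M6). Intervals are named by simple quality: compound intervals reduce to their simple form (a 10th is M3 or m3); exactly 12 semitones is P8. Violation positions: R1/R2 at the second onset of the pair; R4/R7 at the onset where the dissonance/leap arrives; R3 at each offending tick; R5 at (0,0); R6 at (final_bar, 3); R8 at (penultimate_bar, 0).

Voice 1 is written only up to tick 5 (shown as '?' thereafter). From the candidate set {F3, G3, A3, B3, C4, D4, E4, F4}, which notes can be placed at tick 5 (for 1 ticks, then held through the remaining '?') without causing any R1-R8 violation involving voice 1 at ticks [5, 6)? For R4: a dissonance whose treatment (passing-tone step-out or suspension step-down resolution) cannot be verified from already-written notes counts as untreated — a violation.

{A3, C4, D4, F3, F4}

F3: legal
G3: violates R4
A3: legal
B3: violates R4
C4: legal
D4: legal
E4: violates R4
F4: legal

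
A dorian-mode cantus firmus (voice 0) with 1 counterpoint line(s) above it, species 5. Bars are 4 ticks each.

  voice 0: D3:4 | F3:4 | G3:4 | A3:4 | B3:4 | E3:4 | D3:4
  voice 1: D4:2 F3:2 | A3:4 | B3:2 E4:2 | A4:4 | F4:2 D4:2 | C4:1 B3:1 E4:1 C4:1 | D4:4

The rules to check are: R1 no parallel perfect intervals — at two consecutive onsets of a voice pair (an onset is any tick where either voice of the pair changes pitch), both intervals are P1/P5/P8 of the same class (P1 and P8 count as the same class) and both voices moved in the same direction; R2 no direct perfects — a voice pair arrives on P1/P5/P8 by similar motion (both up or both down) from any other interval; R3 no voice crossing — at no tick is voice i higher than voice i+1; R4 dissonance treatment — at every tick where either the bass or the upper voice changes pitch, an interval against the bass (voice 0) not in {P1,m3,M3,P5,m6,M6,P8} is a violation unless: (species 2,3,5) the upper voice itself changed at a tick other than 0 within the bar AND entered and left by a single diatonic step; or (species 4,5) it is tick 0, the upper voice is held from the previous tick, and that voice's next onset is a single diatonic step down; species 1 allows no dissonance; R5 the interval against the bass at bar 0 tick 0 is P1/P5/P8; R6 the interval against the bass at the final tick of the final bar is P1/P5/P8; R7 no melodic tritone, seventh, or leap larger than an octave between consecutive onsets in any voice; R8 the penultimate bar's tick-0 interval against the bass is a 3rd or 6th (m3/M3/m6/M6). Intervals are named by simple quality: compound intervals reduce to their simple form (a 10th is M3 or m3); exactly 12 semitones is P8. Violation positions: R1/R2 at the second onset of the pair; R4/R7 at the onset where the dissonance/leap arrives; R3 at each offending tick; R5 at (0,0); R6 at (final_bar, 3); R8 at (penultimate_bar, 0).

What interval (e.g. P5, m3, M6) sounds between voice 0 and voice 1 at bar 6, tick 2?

P8

voice 0=D3 voice 1=D4 -> P8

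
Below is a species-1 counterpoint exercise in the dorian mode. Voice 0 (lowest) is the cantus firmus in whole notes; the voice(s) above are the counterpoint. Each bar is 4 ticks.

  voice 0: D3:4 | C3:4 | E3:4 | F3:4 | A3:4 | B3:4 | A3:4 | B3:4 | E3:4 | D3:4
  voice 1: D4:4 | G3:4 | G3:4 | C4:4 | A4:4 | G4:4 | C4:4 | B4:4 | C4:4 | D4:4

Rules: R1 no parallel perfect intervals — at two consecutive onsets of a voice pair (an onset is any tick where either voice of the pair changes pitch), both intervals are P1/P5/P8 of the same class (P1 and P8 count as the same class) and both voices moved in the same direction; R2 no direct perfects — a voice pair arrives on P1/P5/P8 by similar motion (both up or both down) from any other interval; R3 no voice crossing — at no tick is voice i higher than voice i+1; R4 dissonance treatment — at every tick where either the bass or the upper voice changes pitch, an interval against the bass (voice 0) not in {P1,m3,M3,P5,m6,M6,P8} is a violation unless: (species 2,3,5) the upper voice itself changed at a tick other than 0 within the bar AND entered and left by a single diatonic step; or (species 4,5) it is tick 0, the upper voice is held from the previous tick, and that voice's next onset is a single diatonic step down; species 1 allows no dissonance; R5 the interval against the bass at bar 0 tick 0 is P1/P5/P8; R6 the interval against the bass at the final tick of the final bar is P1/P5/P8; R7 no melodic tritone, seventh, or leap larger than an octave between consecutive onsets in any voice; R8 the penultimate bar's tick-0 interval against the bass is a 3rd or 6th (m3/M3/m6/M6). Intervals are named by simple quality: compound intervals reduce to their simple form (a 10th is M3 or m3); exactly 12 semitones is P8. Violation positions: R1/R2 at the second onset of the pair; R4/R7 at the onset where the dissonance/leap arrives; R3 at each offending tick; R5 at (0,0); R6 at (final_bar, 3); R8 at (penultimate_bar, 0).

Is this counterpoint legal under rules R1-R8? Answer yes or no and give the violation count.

bar 0: v0=D3 v1=D4 (P8)
bar 1: v0=C3 v1=G3 (P5)
bar 2: v0=E3 v1=G3 (m3)
bar 3: v0=F3 v1=C4 (P5)
bar 4: v0=A3 v1=A4 (P8)
bar 5: v0=B3 v1=G4 (m6)
bar 6: v0=A3 v1=C4 (m3)
bar 7: v0=B3 v1=B4 (P8)
bar 8: v0=E3 v1=C4 (m6)
bar 9: v0=D3 v1=D4 (P8)
  R2 @ bar1.0: D3/D4 P8 -> C3/G3 P5 similar
  R2 @ bar3.0: E3/G3 m3 -> F3/C4 P5 similar
  R2 @ bar4.0: F3/C4 P5 -> A3/A4 P8 similar
  R2 @ bar7.0: A3/C4 m3 -> B3/B4 P8 similar
  R7 @ bar7.0: C4->B4 leap 11st
  R7 @ bar8.0: B4->C4 leap 11st

No (6 violations)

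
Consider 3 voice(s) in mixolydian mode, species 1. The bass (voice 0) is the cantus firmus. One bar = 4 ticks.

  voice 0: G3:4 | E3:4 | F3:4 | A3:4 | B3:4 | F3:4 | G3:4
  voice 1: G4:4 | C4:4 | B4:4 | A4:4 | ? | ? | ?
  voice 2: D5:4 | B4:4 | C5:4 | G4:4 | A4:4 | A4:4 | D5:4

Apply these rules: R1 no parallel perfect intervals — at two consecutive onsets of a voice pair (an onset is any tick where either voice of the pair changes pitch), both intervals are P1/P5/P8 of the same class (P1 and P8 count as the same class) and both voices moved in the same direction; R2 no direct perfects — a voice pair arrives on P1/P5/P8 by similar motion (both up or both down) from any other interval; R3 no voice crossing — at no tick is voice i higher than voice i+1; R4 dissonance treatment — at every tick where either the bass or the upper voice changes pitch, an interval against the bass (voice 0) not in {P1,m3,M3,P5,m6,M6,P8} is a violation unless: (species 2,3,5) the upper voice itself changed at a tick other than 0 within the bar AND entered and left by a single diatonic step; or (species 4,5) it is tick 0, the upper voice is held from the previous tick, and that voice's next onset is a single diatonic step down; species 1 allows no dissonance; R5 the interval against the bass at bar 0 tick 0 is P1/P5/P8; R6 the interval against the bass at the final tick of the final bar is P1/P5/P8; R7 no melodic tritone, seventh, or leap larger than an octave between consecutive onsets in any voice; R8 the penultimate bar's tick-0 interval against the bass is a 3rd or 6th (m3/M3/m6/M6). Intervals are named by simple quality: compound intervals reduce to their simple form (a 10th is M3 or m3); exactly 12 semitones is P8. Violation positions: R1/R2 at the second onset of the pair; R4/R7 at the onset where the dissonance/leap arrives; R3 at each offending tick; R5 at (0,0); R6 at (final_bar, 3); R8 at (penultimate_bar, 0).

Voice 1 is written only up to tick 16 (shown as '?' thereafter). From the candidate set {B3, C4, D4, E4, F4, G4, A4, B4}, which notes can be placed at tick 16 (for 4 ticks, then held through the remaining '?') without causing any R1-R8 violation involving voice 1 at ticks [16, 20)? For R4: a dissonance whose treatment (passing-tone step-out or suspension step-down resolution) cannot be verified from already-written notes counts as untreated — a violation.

{D4, G4}

B3: violates R7
C4: violates R4
D4: legal
E4: violates R4
F4: violates R4
G4: legal
A4: violates R4
B4: violates R1,R3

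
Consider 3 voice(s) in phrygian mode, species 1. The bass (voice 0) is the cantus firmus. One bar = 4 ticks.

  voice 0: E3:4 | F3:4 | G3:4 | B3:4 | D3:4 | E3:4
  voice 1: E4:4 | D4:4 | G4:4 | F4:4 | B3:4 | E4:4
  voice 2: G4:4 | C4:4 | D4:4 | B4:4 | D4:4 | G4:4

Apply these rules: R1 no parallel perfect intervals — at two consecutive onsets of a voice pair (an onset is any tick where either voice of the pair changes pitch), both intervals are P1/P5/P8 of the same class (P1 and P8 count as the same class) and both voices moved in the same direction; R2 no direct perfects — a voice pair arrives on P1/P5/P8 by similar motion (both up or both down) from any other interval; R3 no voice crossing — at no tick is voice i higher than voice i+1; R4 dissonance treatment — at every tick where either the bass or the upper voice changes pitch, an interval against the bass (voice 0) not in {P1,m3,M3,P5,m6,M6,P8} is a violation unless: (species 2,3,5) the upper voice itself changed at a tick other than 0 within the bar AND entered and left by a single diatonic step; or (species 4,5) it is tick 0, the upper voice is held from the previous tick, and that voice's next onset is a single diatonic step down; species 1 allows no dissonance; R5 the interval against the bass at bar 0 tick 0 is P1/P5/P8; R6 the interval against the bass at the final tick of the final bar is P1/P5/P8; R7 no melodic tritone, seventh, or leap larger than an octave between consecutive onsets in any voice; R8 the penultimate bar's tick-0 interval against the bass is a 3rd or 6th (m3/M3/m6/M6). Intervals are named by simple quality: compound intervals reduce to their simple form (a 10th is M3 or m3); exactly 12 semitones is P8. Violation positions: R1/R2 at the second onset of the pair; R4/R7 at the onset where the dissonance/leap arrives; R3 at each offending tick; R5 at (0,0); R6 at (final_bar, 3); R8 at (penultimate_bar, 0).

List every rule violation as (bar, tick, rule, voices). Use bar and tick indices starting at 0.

bar 0: v0=E3 v1=E4 v2=G4 downbeat m3
bar 1: v0=F3 v1=D4 v2=C4 downbeat P5
bar 2: v0=G3 v1=G4 v2=D4 downbeat P5
bar 3: v0=B3 v1=F4 v2=B4 downbeat P8
bar 4: v0=D3 v1=B3 v2=D4 downbeat P8
bar 5: v0=E3 v1=E4 v2=G4 downbeat m3
  -> R5 @ bar 0 tick 0 v(0, 2): opens on m3
  -> R3 @ bar 1 tick 0 v(1, 2): D4 above C4
  -> R3 @ bar 1 tick 1 v(1, 2): D4 above C4
  -> R3 @ bar 1 tick 2 v(1, 2): D4 above C4
  -> R3 @ bar 1 tick 3 v(1, 2): D4 above C4
  -> R1 @ bar 2 tick 0 v(0, 2): F3/C4 P5 -> G3/D4 P5 similar
  -> R2 @ bar 2 tick 0 v(0, 1): F3/D4 M6 -> G3/G4 P8 similar
  -> R3 @ bar 2 tick 0 v(1, 2): G4 above D4
  -> R3 @ bar 2 tick 1 v(1, 2): G4 above D4
  -> R3 @ bar 2 tick 2 v(1, 2): G4 above D4
  -> R3 @ bar 2 tick 3 v(1, 2): G4 above D4
  -> R2 @ bar 3 tick 0 v(0, 2): G3/D4 P5 -> B3/B4 P8 similar
  -> R4 @ bar 3 tick 0 v(0, 1): B3/F4 TT untreated
  -> R1 @ bar 4 tick 0 v(0, 2): B3/B4 P8 -> D3/D4 P8 similar
  -> R7 @ bar 4 tick 0 v(1,): F4->B3 leap 6st
  -> R8 @ bar 4 tick 0 v(0, 2): penult P8 not 3rd/6th
  -> R2 @ bar 5 tick 0 v(0, 1): D3/B3 M6 -> E3/E4 P8 similar
  -> R6 @ bar 5 tick 3 v(0, 2): closes on m3

(0, 0, R5, (0, 2))
(1, 0, R3, (1, 2))
(1, 1, R3, (1, 2))
(1, 2, R3, (1, 2))
(1, 3, R3, (1, 2))
(2, 0, R1, (0, 2))
(2, 0, R2, (0, 1))
(2, 0, R3, (1, 2))
(2, 1, R3, (1, 2))
(2, 2, R3, (1, 2))
(2, 3, R3, (1, 2))
(3, 0, R2, (0, 2))
(3, 0, R4, (0, 1))
(4, 0, R1, (0, 2))
(4, 0, R7, (1,))
(4, 0, R8, (0, 2))
(5, 0, R2, (0, 1))
(5, 3, R6, (0, 2))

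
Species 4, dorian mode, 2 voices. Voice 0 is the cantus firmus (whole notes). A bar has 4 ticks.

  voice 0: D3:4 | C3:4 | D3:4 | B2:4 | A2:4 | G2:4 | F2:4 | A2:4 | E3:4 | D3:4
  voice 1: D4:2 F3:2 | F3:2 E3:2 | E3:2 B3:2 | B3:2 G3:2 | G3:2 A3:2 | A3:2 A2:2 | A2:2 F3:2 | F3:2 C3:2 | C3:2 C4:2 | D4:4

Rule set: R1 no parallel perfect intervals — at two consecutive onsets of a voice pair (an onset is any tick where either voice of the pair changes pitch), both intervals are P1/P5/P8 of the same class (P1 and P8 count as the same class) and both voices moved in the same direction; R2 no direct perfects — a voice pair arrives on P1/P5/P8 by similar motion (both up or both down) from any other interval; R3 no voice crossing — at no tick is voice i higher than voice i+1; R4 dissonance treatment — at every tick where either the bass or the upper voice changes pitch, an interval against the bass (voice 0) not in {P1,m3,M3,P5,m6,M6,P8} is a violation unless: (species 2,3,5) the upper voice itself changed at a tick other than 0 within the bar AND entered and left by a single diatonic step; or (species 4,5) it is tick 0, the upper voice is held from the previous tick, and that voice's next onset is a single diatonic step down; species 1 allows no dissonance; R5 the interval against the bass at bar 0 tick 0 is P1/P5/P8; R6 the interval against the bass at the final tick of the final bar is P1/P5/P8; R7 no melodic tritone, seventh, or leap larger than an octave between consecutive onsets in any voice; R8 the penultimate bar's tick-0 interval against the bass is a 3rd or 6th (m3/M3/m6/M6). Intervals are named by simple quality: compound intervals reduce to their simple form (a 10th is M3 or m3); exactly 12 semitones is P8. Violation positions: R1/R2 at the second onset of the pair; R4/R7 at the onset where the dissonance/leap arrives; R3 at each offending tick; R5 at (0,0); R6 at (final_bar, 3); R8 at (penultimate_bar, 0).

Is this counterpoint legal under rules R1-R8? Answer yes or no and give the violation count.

bar 0: v0=D3 v1=D4 (P8)
bar 1: v0=C3 v1=F3 (P4)
bar 2: v0=D3 v1=E3 (M2)
bar 3: v0=B2 v1=B3 (P8)
bar 4: v0=A2 v1=G3 (m7)
bar 5: v0=G2 v1=A3 (M2)
bar 6: v0=F2 v1=A2 (M3)
bar 7: v0=A2 v1=F3 (m6)
bar 8: v0=E3 v1=C3 (M3)
bar 9: v0=D3 v1=D4 (P8)
  R4 @ bar2.0: D3/E3 M2 untreated
  R4 @ bar4.0: A2/G3 m7 untreated
  R4 @ bar5.0: G2/A3 M2 untreated
  R4 @ bar5.2: G2/A2 M2 untreated
  R3 @ bar8.0: E3 above C3
  R3 @ bar8.1: E3 above C3

No (6 violations)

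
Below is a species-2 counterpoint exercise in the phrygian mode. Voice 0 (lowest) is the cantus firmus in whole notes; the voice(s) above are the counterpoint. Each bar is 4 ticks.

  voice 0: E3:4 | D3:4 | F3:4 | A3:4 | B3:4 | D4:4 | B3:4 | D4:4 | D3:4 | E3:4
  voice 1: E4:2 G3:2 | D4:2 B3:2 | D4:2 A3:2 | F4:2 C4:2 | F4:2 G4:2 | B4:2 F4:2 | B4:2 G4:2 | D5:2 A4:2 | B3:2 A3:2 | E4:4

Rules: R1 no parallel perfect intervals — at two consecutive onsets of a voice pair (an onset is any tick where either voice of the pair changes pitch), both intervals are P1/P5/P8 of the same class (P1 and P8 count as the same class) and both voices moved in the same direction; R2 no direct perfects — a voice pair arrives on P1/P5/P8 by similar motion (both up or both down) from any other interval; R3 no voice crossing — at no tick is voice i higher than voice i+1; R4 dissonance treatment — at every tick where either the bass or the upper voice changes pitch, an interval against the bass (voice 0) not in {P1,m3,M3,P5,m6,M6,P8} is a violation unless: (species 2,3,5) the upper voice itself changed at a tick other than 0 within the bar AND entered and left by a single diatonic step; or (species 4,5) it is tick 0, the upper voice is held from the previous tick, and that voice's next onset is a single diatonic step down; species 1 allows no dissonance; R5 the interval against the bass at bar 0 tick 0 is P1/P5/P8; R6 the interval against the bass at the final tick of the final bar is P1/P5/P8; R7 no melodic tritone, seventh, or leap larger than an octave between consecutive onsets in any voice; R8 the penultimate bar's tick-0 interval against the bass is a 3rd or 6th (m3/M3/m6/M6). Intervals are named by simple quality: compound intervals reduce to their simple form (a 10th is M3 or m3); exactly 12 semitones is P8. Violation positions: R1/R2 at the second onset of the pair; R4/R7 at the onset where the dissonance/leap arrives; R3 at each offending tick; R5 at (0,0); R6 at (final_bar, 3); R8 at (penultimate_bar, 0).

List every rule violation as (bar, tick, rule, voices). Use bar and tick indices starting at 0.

(4, 0, R4, (0, 1))
(5, 2, R7, (1,))
(6, 0, R7, (1,))
(7, 0, R2, (0, 1))
(8, 0, R7, (1,))
(9, 0, R2, (0, 1))

bar 0: v0=E3 v1=E4 downbeat P8
bar 1: v0=D3 v1=D4 downbeat P8
bar 2: v0=F3 v1=D4 downbeat M6
bar 3: v0=A3 v1=F4 downbeat m6
bar 4: v0=B3 v1=F4 downbeat TT
bar 5: v0=D4 v1=B4 downbeat M6
bar 6: v0=B3 v1=B4 downbeat P8
bar 7: v0=D4 v1=D5 downbeat P8
bar 8: v0=D3 v1=B3 downbeat M6
bar 9: v0=E3 v1=E4 downbeat P8
  -> R4 @ bar 4 tick 0 v(0, 1): B3/F4 TT untreated
  -> R7 @ bar 5 tick 2 v(1,): B4->F4 leap 6st
  -> R7 @ bar 6 tick 0 v(1,): F4->B4 leap 6st
  -> R2 @ bar 7 tick 0 v(0, 1): B3/G4 m6 -> D4/D5 P8 similar
  -> R7 @ bar 8 tick 0 v(1,): A4->B3 leap 10st
  -> R2 @ bar 9 tick 0 v(0, 1): D3/A3 P5 -> E3/E4 P8 similar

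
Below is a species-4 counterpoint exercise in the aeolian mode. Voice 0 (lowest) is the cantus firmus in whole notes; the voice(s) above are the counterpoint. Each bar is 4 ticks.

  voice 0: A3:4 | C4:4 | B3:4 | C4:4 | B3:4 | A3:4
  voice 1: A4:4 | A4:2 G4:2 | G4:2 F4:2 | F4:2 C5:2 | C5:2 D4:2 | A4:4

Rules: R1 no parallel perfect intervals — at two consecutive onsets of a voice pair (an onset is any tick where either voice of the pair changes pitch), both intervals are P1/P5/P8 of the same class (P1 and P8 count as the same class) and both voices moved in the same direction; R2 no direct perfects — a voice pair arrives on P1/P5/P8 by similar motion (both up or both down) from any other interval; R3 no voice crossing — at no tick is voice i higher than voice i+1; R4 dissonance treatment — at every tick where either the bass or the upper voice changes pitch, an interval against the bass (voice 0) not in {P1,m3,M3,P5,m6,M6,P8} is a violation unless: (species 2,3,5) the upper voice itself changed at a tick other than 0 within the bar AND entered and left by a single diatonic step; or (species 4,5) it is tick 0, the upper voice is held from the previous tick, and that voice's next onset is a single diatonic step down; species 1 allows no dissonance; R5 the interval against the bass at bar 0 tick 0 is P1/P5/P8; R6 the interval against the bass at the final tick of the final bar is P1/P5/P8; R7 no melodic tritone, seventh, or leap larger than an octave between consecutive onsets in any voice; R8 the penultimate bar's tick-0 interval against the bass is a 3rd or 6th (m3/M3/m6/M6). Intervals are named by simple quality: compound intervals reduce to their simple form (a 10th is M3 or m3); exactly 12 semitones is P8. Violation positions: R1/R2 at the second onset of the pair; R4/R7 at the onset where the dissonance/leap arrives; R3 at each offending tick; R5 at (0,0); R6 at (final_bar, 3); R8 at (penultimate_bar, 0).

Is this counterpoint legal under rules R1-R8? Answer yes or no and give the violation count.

bar 0: v0=A3 v1=A4 (P8)
bar 1: v0=C4 v1=A4 (M6)
bar 2: v0=B3 v1=G4 (m6)
bar 3: v0=C4 v1=F4 (P4)
bar 4: v0=B3 v1=C5 (m2)
bar 5: v0=A3 v1=A4 (P8)
  R4 @ bar2.2: B3/F4 TT untreated
  R4 @ bar3.0: C4/F4 P4 untreated
  R4 @ bar4.0: B3/C5 m2 untreated
  R8 @ bar4.0: penult m2 not 3rd/6th
  R7 @ bar4.2: C5->D4 leap 10st

No (5 violations)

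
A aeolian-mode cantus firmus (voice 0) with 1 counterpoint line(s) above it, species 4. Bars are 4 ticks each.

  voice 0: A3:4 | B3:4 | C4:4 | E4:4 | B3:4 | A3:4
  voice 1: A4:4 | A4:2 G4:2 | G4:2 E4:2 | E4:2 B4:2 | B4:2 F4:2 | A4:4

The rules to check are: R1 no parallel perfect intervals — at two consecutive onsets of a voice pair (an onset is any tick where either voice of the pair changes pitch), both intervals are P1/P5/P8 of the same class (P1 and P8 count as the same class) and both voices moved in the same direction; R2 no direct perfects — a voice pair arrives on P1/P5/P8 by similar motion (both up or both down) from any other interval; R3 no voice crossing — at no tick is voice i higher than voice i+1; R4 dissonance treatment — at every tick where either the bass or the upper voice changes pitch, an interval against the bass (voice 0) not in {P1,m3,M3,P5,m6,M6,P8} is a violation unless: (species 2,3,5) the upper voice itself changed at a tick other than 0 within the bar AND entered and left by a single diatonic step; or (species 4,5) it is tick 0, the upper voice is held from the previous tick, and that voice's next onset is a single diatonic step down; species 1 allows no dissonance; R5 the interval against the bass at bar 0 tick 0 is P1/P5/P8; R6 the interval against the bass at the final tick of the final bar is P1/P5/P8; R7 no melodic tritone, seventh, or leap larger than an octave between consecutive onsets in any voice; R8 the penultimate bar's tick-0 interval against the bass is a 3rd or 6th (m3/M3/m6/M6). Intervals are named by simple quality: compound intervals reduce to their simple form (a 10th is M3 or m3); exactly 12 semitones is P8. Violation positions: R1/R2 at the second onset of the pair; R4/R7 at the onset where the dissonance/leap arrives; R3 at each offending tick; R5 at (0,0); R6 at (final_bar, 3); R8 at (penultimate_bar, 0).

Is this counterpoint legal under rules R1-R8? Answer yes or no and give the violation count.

No (3 violations)

bar 0: v0=A3 v1=A4 (P8)
bar 1: v0=B3 v1=A4 (m7)
bar 2: v0=C4 v1=G4 (P5)
bar 3: v0=E4 v1=E4 (P1)
bar 4: v0=B3 v1=B4 (P8)
bar 5: v0=A3 v1=A4 (P8)
  R8 @ bar4.0: penult P8 not 3rd/6th
  R4 @ bar4.2: B3/F4 TT untreated
  R7 @ bar4.2: B4->F4 leap 6st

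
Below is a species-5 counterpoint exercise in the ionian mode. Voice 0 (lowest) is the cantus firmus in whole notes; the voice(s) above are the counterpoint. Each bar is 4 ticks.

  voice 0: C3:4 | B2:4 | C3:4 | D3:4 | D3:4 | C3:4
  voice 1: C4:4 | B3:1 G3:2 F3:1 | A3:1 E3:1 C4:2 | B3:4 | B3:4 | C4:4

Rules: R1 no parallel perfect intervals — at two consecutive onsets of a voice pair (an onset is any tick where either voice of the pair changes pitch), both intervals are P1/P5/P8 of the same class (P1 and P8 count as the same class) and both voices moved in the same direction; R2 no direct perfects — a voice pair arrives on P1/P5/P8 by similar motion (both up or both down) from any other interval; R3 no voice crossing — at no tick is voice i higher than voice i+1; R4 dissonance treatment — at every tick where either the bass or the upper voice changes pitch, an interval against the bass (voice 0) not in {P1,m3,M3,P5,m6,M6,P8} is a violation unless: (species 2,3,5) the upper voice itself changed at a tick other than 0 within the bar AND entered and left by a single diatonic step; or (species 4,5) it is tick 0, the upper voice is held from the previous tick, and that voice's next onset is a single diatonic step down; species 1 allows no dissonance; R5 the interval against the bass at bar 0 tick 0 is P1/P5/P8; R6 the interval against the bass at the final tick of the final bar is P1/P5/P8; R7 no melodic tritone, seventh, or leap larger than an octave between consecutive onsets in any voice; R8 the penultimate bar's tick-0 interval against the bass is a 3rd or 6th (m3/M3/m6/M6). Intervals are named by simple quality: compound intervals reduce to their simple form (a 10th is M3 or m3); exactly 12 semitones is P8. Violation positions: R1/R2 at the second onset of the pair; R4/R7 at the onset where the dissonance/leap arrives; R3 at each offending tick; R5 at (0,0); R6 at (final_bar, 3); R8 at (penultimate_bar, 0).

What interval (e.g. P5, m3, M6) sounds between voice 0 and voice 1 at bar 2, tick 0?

M6

voice 0=C3 voice 1=A3 -> M6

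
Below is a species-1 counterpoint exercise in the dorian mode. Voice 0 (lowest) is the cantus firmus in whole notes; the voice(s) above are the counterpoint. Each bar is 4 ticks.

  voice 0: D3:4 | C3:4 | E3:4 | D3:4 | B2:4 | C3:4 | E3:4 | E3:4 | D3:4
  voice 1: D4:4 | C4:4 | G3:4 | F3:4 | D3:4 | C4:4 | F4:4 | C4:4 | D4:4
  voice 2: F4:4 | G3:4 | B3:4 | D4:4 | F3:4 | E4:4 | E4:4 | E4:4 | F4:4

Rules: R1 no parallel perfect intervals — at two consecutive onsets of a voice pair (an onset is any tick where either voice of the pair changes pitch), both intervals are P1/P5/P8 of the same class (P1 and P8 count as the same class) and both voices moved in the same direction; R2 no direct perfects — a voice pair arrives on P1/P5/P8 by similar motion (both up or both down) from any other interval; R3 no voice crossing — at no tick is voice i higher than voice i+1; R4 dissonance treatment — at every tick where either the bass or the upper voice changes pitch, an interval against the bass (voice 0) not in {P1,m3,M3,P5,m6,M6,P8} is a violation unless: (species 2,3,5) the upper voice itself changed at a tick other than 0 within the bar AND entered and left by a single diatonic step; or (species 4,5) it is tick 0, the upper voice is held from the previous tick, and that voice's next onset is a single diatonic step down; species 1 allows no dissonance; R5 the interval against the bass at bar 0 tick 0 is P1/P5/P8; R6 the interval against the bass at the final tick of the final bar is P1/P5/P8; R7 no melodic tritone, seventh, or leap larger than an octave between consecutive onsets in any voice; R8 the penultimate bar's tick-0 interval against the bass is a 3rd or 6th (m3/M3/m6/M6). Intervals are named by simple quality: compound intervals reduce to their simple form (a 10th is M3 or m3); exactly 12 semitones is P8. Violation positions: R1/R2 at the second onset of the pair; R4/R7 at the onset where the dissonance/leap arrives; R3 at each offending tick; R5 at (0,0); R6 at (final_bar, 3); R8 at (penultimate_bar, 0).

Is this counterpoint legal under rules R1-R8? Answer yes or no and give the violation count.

bar 0: v0=D3 v1=D4 v2=F4 (m3)
bar 1: v0=C3 v1=C4 v2=G3 (P5)
bar 2: v0=E3 v1=G3 v2=B3 (P5)
bar 3: v0=D3 v1=F3 v2=D4 (P8)
bar 4: v0=B2 v1=D3 v2=F3 (TT)
bar 5: v0=C3 v1=C4 v2=E4 (M3)
bar 6: v0=E3 v1=F4 v2=E4 (P8)
bar 7: v0=E3 v1=C4 v2=E4 (P8)
bar 8: v0=D3 v1=D4 v2=F4 (m3)
  R5 @ bar0.0: opens on m3
  R1 @ bar1.0: D3/D4 P8 -> C3/C4 P8 similar
  R2 @ bar1.0: D3/F4 m3 -> C3/G3 P5 similar
  R3 @ bar1.0: C4 above G3
  R7 @ bar1.0: F4->G3 leap 10st
  R3 @ bar1.1: C4 above G3
  R3 @ bar1.2: C4 above G3
  R3 @ bar1.3: C4 above G3
  R1 @ bar2.0: C3/G3 P5 -> E3/B3 P5 similar
  R4 @ bar4.0: B2/F3 TT untreated
  R2 @ bar5.0: B2/D3 m3 -> C3/C4 P8 similar
  R7 @ bar5.0: D3->C4 leap 10st
  R7 @ bar5.0: F3->E4 leap 11st
  R3 @ bar6.0: F4 above E4
  R4 @ bar6.0: E3/F4 m2 untreated
  R3 @ bar6.1: F4 above E4
  R3 @ bar6.2: F4 above E4
  R3 @ bar6.3: F4 above E4
  R8 @ bar7.0: penult P8 not 3rd/6th
  R6 @ bar8.3: closes on m3

No (20 violations)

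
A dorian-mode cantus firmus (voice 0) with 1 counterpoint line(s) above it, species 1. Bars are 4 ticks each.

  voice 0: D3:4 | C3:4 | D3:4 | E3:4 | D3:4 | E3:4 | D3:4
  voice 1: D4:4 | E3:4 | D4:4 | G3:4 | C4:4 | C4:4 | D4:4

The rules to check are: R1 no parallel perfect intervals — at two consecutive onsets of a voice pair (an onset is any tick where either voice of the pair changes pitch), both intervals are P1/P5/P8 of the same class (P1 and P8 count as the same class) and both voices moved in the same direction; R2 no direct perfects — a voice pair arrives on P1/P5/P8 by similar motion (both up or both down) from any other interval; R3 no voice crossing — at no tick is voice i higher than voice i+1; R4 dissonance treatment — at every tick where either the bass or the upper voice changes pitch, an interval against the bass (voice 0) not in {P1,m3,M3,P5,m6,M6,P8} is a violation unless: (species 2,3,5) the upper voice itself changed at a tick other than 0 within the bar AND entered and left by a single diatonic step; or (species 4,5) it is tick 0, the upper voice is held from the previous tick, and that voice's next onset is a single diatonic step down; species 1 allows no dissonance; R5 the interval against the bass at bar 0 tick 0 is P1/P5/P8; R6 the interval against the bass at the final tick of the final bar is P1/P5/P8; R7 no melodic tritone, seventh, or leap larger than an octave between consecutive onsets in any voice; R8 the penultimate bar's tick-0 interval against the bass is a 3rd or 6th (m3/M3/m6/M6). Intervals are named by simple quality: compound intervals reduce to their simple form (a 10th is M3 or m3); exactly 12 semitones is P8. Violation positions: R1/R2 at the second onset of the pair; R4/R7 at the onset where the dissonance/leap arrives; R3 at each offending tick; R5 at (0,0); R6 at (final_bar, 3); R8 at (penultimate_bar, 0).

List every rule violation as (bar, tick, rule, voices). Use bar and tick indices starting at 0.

bar 0: v0=D3 v1=D4 downbeat P8
bar 1: v0=C3 v1=E3 downbeat M3
bar 2: v0=D3 v1=D4 downbeat P8
bar 3: v0=E3 v1=G3 downbeat m3
bar 4: v0=D3 v1=C4 downbeat m7
bar 5: v0=E3 v1=C4 downbeat m6
bar 6: v0=D3 v1=D4 downbeat P8
  -> R7 @ bar 1 tick 0 v(1,): D4->E3 leap 10st
  -> R2 @ bar 2 tick 0 v(0, 1): C3/E3 M3 -> D3/D4 P8 similar
  -> R7 @ bar 2 tick 0 v(1,): E3->D4 leap 10st
  -> R4 @ bar 4 tick 0 v(0, 1): D3/C4 m7 untreated

(1, 0, R7, (1,))
(2, 0, R2, (0, 1))
(2, 0, R7, (1,))
(4, 0, R4, (0, 1))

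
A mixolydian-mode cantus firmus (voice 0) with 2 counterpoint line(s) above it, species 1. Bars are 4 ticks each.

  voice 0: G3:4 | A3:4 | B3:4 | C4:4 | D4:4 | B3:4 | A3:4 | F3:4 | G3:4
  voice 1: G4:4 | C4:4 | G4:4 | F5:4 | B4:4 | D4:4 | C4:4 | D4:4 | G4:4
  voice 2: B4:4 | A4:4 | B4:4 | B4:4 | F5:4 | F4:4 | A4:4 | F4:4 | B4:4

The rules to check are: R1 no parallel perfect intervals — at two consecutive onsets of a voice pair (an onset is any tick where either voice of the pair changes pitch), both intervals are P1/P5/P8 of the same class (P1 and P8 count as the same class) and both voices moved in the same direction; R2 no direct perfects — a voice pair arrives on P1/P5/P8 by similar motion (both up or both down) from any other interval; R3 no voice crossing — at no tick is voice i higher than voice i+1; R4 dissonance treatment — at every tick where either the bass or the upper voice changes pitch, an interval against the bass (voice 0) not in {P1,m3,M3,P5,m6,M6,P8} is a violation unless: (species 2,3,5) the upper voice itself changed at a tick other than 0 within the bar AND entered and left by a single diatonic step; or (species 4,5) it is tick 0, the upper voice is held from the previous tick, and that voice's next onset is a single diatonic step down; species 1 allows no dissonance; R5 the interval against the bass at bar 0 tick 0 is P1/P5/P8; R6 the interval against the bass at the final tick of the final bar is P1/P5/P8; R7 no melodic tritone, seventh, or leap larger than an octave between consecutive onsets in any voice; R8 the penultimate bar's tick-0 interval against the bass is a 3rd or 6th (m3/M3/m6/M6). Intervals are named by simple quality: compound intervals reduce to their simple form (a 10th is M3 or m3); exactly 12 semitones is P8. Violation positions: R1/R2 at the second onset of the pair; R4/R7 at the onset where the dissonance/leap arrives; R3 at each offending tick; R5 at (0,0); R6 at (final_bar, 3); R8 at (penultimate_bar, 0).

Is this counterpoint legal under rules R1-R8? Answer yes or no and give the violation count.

bar 0: v0=G3 v1=G4 v2=B4 (M3)
bar 1: v0=A3 v1=C4 v2=A4 (P8)
bar 2: v0=B3 v1=G4 v2=B4 (P8)
bar 3: v0=C4 v1=F5 v2=B4 (M7)
bar 4: v0=D4 v1=B4 v2=F5 (m3)
bar 5: v0=B3 v1=D4 v2=F4 (TT)
bar 6: v0=A3 v1=C4 v2=A4 (P8)
bar 7: v0=F3 v1=D4 v2=F4 (P8)
bar 8: v0=G3 v1=G4 v2=B4 (M3)
  R5 @ bar0.0: opens on M3
  R1 @ bar2.0: A3/A4 P8 -> B3/B4 P8 similar
  R3 @ bar3.0: F5 above B4
  R4 @ bar3.0: C4/F5 P4 untreated
  R4 @ bar3.0: C4/B4 M7 untreated
  R7 @ bar3.0: G4->F5 leap 10st
  R3 @ bar3.1: F5 above B4
  R3 @ bar3.2: F5 above B4
  R3 @ bar3.3: F5 above B4
  R7 @ bar4.0: F5->B4 leap 6st
  R7 @ bar4.0: B4->F5 leap 6st
  R4 @ bar5.0: B3/F4 TT untreated
  R1 @ bar7.0: A3/A4 P8 -> F3/F4 P8 similar
  R8 @ bar7.0: penult P8 not 3rd/6th
  R2 @ bar8.0: F3/D4 M6 -> G3/G4 P8 similar
  R7 @ bar8.0: F4->B4 leap 6st
  R6 @ bar8.3: closes on M3

No (17 violations)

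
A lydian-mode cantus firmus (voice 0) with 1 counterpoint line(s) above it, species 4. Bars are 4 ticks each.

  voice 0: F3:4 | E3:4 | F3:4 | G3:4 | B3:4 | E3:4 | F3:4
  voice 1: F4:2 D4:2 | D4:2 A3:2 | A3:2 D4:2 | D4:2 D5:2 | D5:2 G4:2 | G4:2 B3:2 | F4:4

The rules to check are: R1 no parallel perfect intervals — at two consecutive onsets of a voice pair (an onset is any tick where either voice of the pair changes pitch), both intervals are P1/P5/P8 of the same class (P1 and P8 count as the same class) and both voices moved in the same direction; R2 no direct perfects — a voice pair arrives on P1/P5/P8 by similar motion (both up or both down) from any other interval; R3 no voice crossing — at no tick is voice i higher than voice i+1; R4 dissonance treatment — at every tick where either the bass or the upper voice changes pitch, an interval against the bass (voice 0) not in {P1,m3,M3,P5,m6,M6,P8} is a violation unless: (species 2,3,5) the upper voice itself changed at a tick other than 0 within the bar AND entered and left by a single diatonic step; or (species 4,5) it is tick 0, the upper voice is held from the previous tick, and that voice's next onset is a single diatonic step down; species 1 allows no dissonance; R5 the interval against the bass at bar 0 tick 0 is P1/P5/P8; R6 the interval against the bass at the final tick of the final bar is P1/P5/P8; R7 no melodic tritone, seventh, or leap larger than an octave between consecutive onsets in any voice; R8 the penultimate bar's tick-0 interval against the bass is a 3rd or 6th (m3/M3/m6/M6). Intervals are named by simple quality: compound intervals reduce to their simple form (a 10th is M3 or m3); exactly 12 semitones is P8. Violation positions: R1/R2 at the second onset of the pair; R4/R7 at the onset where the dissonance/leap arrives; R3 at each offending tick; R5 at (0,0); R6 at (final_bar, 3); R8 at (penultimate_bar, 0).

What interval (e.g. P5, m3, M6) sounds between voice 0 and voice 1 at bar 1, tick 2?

P4

voice 0=E3 voice 1=A3 -> P4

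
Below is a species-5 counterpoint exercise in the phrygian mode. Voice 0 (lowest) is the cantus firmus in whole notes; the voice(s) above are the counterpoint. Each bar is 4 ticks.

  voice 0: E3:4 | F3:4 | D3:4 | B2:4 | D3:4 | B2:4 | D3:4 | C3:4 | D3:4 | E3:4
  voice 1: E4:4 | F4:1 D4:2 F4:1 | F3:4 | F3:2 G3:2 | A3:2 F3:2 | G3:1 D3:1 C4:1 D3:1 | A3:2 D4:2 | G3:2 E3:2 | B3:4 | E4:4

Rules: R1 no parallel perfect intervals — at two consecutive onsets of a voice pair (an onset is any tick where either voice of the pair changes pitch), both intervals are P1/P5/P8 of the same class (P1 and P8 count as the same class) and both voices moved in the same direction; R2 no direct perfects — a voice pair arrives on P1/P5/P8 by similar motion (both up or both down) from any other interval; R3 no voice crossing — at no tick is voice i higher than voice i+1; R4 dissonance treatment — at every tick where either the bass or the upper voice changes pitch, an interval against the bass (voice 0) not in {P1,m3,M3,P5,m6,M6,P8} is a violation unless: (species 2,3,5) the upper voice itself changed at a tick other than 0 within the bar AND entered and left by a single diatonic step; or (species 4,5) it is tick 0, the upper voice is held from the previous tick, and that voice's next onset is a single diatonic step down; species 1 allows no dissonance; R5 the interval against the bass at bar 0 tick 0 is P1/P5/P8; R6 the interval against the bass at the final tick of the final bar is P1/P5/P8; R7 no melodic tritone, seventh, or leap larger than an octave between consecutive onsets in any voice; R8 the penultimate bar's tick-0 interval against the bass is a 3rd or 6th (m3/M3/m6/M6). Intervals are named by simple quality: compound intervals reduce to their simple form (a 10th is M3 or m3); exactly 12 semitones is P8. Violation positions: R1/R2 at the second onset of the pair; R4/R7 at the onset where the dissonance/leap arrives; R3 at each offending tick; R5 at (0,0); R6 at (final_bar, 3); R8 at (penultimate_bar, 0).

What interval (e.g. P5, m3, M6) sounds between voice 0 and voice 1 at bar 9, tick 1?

P8

voice 0=E3 voice 1=E4 -> P8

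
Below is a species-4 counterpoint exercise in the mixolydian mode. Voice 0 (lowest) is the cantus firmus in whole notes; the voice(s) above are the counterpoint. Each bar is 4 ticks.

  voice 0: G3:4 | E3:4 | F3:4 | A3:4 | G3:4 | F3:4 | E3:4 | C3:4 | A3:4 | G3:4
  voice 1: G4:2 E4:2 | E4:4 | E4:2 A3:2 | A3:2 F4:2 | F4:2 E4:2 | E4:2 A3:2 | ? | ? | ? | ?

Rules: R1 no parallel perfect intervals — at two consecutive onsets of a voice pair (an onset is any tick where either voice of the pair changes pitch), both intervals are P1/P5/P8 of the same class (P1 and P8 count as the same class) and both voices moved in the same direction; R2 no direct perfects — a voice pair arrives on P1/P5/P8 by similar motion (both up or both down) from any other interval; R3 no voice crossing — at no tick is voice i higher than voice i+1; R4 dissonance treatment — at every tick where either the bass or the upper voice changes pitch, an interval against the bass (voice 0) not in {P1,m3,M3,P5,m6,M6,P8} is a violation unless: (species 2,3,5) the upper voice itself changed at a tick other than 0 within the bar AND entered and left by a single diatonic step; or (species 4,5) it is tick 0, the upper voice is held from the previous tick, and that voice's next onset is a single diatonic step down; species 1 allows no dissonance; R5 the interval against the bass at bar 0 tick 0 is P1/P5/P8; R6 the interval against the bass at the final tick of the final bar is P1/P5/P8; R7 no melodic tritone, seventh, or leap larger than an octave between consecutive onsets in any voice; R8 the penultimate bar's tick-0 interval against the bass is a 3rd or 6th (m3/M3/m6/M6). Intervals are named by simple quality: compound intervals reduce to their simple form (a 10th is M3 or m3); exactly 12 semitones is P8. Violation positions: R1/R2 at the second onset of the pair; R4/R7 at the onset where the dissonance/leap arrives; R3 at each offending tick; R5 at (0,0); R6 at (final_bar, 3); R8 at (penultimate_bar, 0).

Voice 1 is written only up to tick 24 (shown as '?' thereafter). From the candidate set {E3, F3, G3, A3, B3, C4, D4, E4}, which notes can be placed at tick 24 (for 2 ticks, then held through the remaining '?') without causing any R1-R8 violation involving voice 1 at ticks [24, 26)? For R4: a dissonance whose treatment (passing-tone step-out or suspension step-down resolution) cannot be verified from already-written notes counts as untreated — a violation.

E3: violates R2
F3: violates R4
G3: legal
A3: violates R4
B3: legal
C4: legal
D4: violates R4
E4: legal

{B3, C4, E4, G3}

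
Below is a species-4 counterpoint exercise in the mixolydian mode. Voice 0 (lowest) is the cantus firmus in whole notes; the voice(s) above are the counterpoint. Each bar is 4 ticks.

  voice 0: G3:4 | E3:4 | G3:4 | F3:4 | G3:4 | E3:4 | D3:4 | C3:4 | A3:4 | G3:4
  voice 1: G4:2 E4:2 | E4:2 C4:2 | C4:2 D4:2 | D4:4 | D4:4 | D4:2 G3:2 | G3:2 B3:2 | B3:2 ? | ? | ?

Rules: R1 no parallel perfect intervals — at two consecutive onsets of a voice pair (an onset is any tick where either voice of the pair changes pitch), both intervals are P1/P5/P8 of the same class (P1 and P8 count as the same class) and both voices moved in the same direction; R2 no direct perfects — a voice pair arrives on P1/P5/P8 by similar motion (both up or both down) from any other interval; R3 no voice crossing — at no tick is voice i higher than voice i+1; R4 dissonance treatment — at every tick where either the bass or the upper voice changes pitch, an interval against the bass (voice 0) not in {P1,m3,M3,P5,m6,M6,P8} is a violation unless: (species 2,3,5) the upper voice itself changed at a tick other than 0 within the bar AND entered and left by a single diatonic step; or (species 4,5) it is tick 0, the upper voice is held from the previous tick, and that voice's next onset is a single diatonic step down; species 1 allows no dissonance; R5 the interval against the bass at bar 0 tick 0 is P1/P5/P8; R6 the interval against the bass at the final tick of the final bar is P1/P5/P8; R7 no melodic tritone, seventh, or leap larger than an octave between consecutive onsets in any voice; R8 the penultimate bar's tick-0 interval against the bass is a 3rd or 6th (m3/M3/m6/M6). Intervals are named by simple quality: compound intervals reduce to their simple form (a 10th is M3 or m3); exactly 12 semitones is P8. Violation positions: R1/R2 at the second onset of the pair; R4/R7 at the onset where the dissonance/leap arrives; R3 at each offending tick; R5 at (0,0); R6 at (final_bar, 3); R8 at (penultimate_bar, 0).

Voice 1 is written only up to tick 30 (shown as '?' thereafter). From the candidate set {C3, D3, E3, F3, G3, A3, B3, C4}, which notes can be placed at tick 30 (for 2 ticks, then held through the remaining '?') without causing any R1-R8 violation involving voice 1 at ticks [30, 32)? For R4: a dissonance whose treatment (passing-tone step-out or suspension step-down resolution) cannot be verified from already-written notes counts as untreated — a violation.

C3: violates R7
D3: violates R4
E3: legal
F3: violates R4,R7
G3: legal
A3: legal
B3: legal
C4: legal

{A3, B3, C4, E3, G3}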